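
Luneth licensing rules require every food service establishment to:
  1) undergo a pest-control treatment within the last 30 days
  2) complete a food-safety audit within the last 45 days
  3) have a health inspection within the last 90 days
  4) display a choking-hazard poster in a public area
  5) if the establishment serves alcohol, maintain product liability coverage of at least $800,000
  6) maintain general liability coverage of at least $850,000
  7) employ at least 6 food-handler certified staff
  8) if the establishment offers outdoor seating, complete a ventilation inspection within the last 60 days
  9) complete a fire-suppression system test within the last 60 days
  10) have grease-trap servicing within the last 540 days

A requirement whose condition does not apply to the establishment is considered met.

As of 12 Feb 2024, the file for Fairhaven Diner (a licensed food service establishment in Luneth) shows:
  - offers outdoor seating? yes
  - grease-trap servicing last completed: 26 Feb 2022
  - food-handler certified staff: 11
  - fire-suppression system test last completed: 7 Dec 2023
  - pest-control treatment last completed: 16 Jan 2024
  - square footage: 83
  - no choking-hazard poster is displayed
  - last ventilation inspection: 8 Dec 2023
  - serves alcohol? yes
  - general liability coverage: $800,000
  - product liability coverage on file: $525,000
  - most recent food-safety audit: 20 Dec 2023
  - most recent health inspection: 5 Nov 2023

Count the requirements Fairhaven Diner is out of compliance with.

8

1. pest-control treatment 27 days ago vs limit 30 → met
2. food-safety audit 54 days ago vs limit 45 → not met
3. health inspection 99 days ago vs limit 90 → not met
4. choking-hazard poster absent → not met
5. condition 'serves alcohol' holds; product liability coverage $525,000 < $800,000 → not met
6. general liability coverage $800,000 < $850,000 → not met
7. food-handler certified staff 11 ≥ 6 → met
8. condition 'offers outdoor seating' holds; ventilation inspection 66 days ago vs limit 60 → not met
9. fire-suppression system test 67 days ago vs limit 60 → not met
10. grease-trap servicing 716 days ago vs limit 540 → not met
Not met: 8 of 10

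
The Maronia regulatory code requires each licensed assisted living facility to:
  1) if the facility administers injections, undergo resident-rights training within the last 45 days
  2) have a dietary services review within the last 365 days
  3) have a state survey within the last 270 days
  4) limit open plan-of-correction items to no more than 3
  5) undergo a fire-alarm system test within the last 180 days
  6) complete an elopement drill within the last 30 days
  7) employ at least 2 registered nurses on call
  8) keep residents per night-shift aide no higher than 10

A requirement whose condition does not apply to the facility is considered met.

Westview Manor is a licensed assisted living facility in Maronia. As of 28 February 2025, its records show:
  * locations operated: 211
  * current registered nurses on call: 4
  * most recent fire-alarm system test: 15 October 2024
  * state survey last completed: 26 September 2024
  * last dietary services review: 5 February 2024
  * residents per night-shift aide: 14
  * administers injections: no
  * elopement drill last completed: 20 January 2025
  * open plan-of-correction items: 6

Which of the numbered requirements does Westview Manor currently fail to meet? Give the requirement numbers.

2, 4, 6, 8

1. condition 'administers injections' does not hold → requirement n/a → met
2. dietary services review 389 days ago vs limit 365 → not met
3. state survey 155 days ago vs limit 270 → met
4. open plan-of-correction items 6 > 3 → not met
5. fire-alarm system test 136 days ago vs limit 180 → met
6. elopement drill 39 days ago vs limit 30 → not met
7. registered nurses on call 4 ≥ 2 → met
8. residents per night-shift aide 14 > 10 → not met
Not met: 2, 4, 6, 8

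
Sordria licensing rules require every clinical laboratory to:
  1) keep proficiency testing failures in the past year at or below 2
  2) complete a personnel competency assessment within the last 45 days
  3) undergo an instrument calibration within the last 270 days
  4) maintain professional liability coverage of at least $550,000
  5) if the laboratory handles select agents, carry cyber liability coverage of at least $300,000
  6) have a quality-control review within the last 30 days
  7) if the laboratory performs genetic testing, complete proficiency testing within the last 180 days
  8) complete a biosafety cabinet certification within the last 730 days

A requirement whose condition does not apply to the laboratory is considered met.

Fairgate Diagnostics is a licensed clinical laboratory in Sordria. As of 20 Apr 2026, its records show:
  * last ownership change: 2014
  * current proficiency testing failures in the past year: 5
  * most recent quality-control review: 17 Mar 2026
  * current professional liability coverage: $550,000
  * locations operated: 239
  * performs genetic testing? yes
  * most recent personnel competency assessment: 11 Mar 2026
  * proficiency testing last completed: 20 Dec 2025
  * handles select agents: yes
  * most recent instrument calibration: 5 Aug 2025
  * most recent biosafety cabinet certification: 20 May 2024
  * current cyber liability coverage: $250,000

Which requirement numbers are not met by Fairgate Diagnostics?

1. proficiency testing failures in the past year 5 > 2 → not met
2. personnel competency assessment 40 days ago vs limit 45 → met
3. instrument calibration 258 days ago vs limit 270 → met
4. professional liability coverage $550,000 ≥ $550,000 → met
5. condition 'handles select agents' holds; cyber liability coverage $250,000 < $300,000 → not met
6. quality-control review 34 days ago vs limit 30 → not met
7. condition 'performs genetic testing' holds; proficiency testing 121 days ago vs limit 180 → met
8. biosafety cabinet certification 700 days ago vs limit 730 → met
Not met: 1, 5, 6

1, 5, 6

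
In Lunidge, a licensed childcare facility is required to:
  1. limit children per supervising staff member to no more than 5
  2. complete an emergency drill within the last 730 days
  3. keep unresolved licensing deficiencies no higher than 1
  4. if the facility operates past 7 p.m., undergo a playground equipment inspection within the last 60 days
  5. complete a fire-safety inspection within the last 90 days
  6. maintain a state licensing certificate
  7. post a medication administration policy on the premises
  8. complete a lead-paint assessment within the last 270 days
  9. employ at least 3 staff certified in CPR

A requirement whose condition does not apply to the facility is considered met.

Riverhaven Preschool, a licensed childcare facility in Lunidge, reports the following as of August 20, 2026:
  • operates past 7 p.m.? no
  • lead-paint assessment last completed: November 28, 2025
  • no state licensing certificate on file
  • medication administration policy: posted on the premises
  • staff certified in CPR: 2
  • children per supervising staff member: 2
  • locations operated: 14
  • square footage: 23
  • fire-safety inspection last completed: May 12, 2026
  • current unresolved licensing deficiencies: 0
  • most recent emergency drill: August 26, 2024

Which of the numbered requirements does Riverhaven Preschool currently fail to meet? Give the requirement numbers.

5, 6, 9

1. children per supervising staff member 2 ≤ 5 → met
2. emergency drill 724 days ago vs limit 730 → met
3. unresolved licensing deficiencies 0 ≤ 1 → met
4. condition 'operates past 7 p.m.' does not hold → requirement n/a → met
5. fire-safety inspection 100 days ago vs limit 90 → not met
6. state licensing certificate absent → not met
7. medication administration policy present → met
8. lead-paint assessment 265 days ago vs limit 270 → met
9. staff certified in CPR 2 < 3 → not met
Not met: 5, 6, 9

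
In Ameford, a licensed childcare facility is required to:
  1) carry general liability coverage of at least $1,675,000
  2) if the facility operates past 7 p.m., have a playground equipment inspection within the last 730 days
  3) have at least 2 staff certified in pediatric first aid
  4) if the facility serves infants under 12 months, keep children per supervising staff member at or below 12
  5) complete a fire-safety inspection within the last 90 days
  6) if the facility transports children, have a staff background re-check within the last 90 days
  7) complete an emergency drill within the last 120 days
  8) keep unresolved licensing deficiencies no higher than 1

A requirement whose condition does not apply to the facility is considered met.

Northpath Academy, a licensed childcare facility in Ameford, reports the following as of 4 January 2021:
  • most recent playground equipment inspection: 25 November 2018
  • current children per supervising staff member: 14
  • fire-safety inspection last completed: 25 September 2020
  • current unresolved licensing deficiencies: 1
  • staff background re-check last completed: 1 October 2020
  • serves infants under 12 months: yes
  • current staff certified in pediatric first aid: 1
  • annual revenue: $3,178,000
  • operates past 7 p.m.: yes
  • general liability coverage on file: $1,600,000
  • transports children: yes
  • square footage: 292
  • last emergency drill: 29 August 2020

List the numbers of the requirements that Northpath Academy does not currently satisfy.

1. general liability coverage $1,600,000 < $1,675,000 → not met
2. condition 'operates past 7 p.m.' holds; playground equipment inspection 771 days ago vs limit 730 → not met
3. staff certified in pediatric first aid 1 < 2 → not met
4. condition 'serves infants under 12 months' holds; children per supervising staff member 14 > 12 → not met
5. fire-safety inspection 101 days ago vs limit 90 → not met
6. condition 'transports children' holds; staff background re-check 95 days ago vs limit 90 → not met
7. emergency drill 128 days ago vs limit 120 → not met
8. unresolved licensing deficiencies 1 ≤ 1 → met
Not met: 1, 2, 3, 4, 5, 6, 7

1, 2, 3, 4, 5, 6, 7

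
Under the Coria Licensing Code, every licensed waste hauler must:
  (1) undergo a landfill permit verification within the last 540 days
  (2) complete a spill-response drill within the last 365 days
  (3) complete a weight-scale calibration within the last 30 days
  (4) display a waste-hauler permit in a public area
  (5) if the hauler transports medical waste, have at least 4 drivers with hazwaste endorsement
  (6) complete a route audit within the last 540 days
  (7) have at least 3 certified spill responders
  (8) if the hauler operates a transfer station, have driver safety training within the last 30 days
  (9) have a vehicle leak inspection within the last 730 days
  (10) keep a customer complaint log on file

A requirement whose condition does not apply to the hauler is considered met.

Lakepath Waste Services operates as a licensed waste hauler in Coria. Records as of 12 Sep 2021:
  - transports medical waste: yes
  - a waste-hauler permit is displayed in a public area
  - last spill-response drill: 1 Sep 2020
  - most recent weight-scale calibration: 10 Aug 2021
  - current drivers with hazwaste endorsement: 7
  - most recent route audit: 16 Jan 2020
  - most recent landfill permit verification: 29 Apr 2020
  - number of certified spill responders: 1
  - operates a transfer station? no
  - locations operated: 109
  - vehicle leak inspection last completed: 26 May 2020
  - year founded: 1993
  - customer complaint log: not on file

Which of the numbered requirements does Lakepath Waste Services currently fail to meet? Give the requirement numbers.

1. landfill permit verification 501 days ago vs limit 540 → met
2. spill-response drill 376 days ago vs limit 365 → not met
3. weight-scale calibration 33 days ago vs limit 30 → not met
4. waste-hauler permit present → met
5. condition 'transports medical waste' holds; drivers with hazwaste endorsement 7 ≥ 4 → met
6. route audit 605 days ago vs limit 540 → not met
7. certified spill responders 1 < 3 → not met
8. condition 'operates a transfer station' does not hold → requirement n/a → met
9. vehicle leak inspection 474 days ago vs limit 730 → met
10. customer complaint log absent → not met
Not met: 2, 3, 6, 7, 10

2, 3, 6, 7, 10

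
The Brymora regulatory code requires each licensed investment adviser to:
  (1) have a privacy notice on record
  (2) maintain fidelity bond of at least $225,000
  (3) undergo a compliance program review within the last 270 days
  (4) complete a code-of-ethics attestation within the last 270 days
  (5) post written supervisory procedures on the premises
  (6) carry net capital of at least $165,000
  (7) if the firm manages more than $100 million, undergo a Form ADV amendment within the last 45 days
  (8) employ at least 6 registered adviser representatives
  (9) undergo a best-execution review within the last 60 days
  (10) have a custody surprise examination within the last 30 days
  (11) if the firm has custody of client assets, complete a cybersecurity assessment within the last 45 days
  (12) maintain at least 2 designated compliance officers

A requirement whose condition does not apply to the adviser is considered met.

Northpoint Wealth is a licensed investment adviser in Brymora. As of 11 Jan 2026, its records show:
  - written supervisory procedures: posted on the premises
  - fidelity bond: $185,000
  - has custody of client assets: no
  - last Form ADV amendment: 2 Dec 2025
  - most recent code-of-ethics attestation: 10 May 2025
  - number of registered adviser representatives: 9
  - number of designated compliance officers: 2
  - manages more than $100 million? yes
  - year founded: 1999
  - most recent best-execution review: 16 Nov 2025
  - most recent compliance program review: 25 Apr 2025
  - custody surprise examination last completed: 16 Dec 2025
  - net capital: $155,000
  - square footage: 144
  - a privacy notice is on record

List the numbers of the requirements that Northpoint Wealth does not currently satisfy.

2, 6

1. privacy notice present → met
2. fidelity bond $185,000 < $225,000 → not met
3. compliance program review 261 days ago vs limit 270 → met
4. code-of-ethics attestation 246 days ago vs limit 270 → met
5. written supervisory procedures present → met
6. net capital $155,000 < $165,000 → not met
7. condition 'manages more than $100 million' holds; Form ADV amendment 40 days ago vs limit 45 → met
8. registered adviser representatives 9 ≥ 6 → met
9. best-execution review 56 days ago vs limit 60 → met
10. custody surprise examination 26 days ago vs limit 30 → met
11. condition 'has custody of client assets' does not hold → requirement n/a → met
12. designated compliance officers 2 ≥ 2 → met
Not met: 2, 6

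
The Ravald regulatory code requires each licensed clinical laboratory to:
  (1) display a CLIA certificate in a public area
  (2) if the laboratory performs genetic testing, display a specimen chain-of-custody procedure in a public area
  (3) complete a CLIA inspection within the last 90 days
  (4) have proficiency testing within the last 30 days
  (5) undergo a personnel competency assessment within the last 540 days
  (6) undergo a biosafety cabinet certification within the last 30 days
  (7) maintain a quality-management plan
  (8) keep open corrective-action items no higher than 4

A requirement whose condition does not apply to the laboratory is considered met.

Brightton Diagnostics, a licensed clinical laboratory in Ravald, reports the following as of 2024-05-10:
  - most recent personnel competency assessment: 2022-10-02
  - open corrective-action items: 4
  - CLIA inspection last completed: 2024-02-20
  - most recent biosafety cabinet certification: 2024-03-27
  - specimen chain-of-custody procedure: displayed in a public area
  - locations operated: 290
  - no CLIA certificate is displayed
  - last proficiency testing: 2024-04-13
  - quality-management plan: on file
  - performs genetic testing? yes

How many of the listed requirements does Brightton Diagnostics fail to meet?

1. CLIA certificate absent → not met
2. condition 'performs genetic testing' holds; specimen chain-of-custody procedure present → met
3. CLIA inspection 80 days ago vs limit 90 → met
4. proficiency testing 27 days ago vs limit 30 → met
5. personnel competency assessment 586 days ago vs limit 540 → not met
6. biosafety cabinet certification 44 days ago vs limit 30 → not met
7. quality-management plan present → met
8. open corrective-action items 4 ≤ 4 → met
Not met: 3 of 8

3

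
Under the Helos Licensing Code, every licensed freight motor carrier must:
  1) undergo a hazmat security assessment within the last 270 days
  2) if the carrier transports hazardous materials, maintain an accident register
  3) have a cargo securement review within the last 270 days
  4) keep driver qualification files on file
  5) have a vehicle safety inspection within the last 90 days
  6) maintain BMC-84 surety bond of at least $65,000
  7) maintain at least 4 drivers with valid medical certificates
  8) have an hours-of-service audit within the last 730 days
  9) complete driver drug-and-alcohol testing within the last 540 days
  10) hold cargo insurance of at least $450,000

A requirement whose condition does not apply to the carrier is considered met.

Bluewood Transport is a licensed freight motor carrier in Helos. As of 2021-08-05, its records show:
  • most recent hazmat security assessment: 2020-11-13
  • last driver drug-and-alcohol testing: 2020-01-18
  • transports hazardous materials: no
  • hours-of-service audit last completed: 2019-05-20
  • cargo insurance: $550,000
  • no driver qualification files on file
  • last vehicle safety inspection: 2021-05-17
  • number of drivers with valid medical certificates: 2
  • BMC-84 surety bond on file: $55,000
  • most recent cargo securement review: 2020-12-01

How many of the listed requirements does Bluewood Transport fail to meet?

1. hazmat security assessment 265 days ago vs limit 270 → met
2. condition 'transports hazardous materials' does not hold → requirement n/a → met
3. cargo securement review 247 days ago vs limit 270 → met
4. driver qualification files absent → not met
5. vehicle safety inspection 80 days ago vs limit 90 → met
6. BMC-84 surety bond $55,000 < $65,000 → not met
7. drivers with valid medical certificates 2 < 4 → not met
8. hours-of-service audit 808 days ago vs limit 730 → not met
9. driver drug-and-alcohol testing 565 days ago vs limit 540 → not met
10. cargo insurance $550,000 ≥ $450,000 → met
Not met: 5 of 10

5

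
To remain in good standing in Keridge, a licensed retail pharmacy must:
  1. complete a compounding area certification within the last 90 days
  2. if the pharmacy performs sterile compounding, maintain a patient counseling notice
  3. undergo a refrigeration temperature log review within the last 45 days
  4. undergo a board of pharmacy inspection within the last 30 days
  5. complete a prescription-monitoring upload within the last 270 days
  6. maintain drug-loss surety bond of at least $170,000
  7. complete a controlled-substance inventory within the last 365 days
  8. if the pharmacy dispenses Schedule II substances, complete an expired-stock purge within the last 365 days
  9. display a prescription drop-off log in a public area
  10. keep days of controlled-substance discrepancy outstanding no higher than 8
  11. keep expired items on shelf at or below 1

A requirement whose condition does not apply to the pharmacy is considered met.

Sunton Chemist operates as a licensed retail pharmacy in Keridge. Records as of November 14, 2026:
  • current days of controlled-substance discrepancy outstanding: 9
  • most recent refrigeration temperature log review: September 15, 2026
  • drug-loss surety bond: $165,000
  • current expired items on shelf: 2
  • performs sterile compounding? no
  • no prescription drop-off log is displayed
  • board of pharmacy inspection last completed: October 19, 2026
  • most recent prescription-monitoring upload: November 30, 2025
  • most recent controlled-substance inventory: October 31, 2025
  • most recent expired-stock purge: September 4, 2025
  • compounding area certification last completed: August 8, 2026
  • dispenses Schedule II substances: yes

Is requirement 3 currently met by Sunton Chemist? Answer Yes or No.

3. refrigeration temperature log review 60 days ago vs limit 45 → not met

No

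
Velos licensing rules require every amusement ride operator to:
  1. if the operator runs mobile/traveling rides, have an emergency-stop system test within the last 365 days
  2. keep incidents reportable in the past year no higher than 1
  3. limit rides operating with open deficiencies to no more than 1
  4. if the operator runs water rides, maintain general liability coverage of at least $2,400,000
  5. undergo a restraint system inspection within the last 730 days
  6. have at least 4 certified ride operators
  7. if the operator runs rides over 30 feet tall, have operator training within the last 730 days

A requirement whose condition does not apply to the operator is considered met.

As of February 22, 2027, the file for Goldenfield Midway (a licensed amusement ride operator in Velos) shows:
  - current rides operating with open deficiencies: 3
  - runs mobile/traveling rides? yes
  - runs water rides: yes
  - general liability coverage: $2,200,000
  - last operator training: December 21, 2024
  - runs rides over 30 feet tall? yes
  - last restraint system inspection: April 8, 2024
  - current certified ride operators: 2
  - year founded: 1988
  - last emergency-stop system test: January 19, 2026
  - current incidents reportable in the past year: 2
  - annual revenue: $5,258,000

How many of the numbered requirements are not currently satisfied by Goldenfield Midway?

7

1. condition 'runs mobile/traveling rides' holds; emergency-stop system test 399 days ago vs limit 365 → not met
2. incidents reportable in the past year 2 > 1 → not met
3. rides operating with open deficiencies 3 > 1 → not met
4. condition 'runs water rides' holds; general liability coverage $2,200,000 < $2,400,000 → not met
5. restraint system inspection 1050 days ago vs limit 730 → not met
6. certified ride operators 2 < 4 → not met
7. condition 'runs rides over 30 feet tall' holds; operator training 793 days ago vs limit 730 → not met
Not met: 7 of 7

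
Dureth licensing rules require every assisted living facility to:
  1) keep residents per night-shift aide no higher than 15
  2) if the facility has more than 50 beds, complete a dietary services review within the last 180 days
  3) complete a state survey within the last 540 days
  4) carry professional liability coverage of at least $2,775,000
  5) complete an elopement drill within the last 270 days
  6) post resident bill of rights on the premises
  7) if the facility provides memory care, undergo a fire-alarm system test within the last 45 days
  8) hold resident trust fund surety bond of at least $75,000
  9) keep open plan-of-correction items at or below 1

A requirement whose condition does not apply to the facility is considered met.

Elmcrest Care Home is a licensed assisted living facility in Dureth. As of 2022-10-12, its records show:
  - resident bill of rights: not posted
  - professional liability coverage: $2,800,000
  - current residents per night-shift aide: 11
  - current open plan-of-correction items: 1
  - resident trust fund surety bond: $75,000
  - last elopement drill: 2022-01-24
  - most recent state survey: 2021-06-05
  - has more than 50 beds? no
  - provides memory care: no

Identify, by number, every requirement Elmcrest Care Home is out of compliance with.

1. residents per night-shift aide 11 ≤ 15 → met
2. condition 'has more than 50 beds' does not hold → requirement n/a → met
3. state survey 494 days ago vs limit 540 → met
4. professional liability coverage $2,800,000 ≥ $2,775,000 → met
5. elopement drill 261 days ago vs limit 270 → met
6. resident bill of rights absent → not met
7. condition 'provides memory care' does not hold → requirement n/a → met
8. resident trust fund surety bond $75,000 ≥ $75,000 → met
9. open plan-of-correction items 1 ≤ 1 → met
Not met: 6

6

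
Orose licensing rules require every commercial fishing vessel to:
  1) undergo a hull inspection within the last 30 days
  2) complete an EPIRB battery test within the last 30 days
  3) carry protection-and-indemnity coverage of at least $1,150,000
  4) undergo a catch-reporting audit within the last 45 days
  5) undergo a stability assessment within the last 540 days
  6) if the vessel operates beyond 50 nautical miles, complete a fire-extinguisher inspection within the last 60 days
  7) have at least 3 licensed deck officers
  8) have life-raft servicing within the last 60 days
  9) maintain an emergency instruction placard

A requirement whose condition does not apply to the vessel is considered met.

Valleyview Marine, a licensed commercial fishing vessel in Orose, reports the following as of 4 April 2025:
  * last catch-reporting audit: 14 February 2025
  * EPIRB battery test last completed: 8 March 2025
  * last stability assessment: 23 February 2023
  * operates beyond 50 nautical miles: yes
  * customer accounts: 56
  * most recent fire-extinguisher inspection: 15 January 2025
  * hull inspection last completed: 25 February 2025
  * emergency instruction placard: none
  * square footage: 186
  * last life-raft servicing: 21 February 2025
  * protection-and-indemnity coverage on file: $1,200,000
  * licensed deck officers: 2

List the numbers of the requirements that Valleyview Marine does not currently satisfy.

1. hull inspection 38 days ago vs limit 30 → not met
2. EPIRB battery test 27 days ago vs limit 30 → met
3. protection-and-indemnity coverage $1,200,000 ≥ $1,150,000 → met
4. catch-reporting audit 49 days ago vs limit 45 → not met
5. stability assessment 771 days ago vs limit 540 → not met
6. condition 'operates beyond 50 nautical miles' holds; fire-extinguisher inspection 79 days ago vs limit 60 → not met
7. licensed deck officers 2 < 3 → not met
8. life-raft servicing 42 days ago vs limit 60 → met
9. emergency instruction placard absent → not met
Not met: 1, 4, 5, 6, 7, 9

1, 4, 5, 6, 7, 9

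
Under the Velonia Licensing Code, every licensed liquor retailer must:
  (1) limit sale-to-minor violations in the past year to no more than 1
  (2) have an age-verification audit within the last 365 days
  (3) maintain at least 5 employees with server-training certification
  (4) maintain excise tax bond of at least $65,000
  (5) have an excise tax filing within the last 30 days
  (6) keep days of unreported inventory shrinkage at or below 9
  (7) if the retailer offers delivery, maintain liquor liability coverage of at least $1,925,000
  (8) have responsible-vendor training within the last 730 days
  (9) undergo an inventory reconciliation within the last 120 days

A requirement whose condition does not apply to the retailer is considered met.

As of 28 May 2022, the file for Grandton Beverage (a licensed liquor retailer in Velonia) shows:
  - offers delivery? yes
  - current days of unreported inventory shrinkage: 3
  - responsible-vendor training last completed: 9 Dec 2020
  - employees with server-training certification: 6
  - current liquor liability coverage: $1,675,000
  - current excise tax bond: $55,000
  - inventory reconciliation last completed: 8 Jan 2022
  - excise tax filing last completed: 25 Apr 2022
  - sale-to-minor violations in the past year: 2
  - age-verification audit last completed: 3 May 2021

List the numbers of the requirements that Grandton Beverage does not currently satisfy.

1. sale-to-minor violations in the past year 2 > 1 → not met
2. age-verification audit 390 days ago vs limit 365 → not met
3. employees with server-training certification 6 ≥ 5 → met
4. excise tax bond $55,000 < $65,000 → not met
5. excise tax filing 33 days ago vs limit 30 → not met
6. days of unreported inventory shrinkage 3 ≤ 9 → met
7. condition 'offers delivery' holds; liquor liability coverage $1,675,000 < $1,925,000 → not met
8. responsible-vendor training 535 days ago vs limit 730 → met
9. inventory reconciliation 140 days ago vs limit 120 → not met
Not met: 1, 2, 4, 5, 7, 9

1, 2, 4, 5, 7, 9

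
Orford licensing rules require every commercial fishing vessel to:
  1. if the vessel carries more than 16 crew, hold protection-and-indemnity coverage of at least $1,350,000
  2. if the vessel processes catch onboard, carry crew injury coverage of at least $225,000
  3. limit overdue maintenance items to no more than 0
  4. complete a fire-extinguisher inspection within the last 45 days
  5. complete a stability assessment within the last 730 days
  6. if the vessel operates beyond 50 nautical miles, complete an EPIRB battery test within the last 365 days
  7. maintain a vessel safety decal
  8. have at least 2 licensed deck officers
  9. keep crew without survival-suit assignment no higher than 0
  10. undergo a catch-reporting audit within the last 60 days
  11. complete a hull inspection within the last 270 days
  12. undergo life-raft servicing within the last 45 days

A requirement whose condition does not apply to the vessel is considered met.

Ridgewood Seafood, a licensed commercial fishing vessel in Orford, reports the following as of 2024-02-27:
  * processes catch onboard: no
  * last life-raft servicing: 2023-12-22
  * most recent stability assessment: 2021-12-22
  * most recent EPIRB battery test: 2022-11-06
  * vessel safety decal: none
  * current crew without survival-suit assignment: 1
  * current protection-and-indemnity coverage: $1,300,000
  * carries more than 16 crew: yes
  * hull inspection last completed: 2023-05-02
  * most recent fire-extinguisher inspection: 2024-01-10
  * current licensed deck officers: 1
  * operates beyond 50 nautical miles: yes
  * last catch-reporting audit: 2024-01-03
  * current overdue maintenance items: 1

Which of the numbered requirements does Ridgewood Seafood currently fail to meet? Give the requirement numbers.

1. condition 'carries more than 16 crew' holds; protection-and-indemnity coverage $1,300,000 < $1,350,000 → not met
2. condition 'processes catch onboard' does not hold → requirement n/a → met
3. overdue maintenance items 1 > 0 → not met
4. fire-extinguisher inspection 48 days ago vs limit 45 → not met
5. stability assessment 797 days ago vs limit 730 → not met
6. condition 'operates beyond 50 nautical miles' holds; EPIRB battery test 478 days ago vs limit 365 → not met
7. vessel safety decal absent → not met
8. licensed deck officers 1 < 2 → not met
9. crew without survival-suit assignment 1 > 0 → not met
10. catch-reporting audit 55 days ago vs limit 60 → met
11. hull inspection 301 days ago vs limit 270 → not met
12. life-raft servicing 67 days ago vs limit 45 → not met
Not met: 1, 3, 4, 5, 6, 7, 8, 9, 11, 12

1, 3, 4, 5, 6, 7, 8, 9, 11, 12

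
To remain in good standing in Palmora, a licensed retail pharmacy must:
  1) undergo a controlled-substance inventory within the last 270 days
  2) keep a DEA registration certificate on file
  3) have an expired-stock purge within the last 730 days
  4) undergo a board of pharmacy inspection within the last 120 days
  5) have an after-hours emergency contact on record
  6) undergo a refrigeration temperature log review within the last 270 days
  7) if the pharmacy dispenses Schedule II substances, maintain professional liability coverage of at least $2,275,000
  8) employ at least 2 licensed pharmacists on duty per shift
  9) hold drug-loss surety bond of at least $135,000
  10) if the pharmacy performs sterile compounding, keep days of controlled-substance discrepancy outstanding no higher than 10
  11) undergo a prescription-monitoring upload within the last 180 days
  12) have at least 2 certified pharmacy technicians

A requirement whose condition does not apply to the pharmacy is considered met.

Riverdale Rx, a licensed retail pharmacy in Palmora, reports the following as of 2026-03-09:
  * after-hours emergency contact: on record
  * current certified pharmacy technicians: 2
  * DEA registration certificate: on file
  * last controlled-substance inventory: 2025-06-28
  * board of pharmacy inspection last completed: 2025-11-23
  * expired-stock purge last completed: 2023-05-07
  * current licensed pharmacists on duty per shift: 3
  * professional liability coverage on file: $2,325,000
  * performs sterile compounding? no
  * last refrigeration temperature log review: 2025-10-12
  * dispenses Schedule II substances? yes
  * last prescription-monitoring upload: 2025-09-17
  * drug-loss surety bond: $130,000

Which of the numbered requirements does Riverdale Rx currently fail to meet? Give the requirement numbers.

1. controlled-substance inventory 254 days ago vs limit 270 → met
2. DEA registration certificate present → met
3. expired-stock purge 1037 days ago vs limit 730 → not met
4. board of pharmacy inspection 106 days ago vs limit 120 → met
5. after-hours emergency contact present → met
6. refrigeration temperature log review 148 days ago vs limit 270 → met
7. condition 'dispenses Schedule II substances' holds; professional liability coverage $2,325,000 ≥ $2,275,000 → met
8. licensed pharmacists on duty per shift 3 ≥ 2 → met
9. drug-loss surety bond $130,000 < $135,000 → not met
10. condition 'performs sterile compounding' does not hold → requirement n/a → met
11. prescription-monitoring upload 173 days ago vs limit 180 → met
12. certified pharmacy technicians 2 ≥ 2 → met
Not met: 3, 9

3, 9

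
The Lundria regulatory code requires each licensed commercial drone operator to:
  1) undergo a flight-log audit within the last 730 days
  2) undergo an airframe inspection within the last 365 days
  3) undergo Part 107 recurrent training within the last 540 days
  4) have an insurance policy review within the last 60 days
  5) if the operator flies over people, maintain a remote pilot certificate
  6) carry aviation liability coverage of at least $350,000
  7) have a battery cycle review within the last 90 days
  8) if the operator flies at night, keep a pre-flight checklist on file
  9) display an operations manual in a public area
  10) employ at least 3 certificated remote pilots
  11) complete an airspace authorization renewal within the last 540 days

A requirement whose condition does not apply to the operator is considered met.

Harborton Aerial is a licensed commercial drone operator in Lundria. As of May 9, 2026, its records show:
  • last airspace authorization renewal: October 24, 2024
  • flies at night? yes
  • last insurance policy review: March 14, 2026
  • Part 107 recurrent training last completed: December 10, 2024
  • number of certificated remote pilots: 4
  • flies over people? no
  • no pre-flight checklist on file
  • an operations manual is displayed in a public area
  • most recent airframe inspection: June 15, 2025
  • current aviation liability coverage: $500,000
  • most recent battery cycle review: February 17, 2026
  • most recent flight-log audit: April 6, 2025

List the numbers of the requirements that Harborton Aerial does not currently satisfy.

1. flight-log audit 398 days ago vs limit 730 → met
2. airframe inspection 328 days ago vs limit 365 → met
3. Part 107 recurrent training 515 days ago vs limit 540 → met
4. insurance policy review 56 days ago vs limit 60 → met
5. condition 'flies over people' does not hold → requirement n/a → met
6. aviation liability coverage $500,000 ≥ $350,000 → met
7. battery cycle review 81 days ago vs limit 90 → met
8. condition 'flies at night' holds; pre-flight checklist absent → not met
9. operations manual present → met
10. certificated remote pilots 4 ≥ 3 → met
11. airspace authorization renewal 562 days ago vs limit 540 → not met
Not met: 8, 11

8, 11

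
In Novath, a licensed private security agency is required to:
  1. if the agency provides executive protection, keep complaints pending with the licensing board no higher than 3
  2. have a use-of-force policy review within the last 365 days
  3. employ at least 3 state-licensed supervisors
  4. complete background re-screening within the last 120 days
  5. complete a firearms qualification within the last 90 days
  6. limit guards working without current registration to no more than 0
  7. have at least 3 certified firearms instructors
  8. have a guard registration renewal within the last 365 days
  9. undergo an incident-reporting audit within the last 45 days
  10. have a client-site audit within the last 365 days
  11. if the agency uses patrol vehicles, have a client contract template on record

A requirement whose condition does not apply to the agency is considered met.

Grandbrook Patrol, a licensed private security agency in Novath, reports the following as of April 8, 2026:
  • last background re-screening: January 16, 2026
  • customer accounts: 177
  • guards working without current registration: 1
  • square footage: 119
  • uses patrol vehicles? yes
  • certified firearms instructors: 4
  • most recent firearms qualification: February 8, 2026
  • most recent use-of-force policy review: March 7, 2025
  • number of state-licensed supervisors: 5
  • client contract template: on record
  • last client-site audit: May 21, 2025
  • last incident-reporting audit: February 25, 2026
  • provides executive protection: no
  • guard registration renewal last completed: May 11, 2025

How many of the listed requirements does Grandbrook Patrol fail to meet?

1. condition 'provides executive protection' does not hold → requirement n/a → met
2. use-of-force policy review 397 days ago vs limit 365 → not met
3. state-licensed supervisors 5 ≥ 3 → met
4. background re-screening 82 days ago vs limit 120 → met
5. firearms qualification 59 days ago vs limit 90 → met
6. guards working without current registration 1 > 0 → not met
7. certified firearms instructors 4 ≥ 3 → met
8. guard registration renewal 332 days ago vs limit 365 → met
9. incident-reporting audit 42 days ago vs limit 45 → met
10. client-site audit 322 days ago vs limit 365 → met
11. condition 'uses patrol vehicles' holds; client contract template present → met
Not met: 2 of 11

2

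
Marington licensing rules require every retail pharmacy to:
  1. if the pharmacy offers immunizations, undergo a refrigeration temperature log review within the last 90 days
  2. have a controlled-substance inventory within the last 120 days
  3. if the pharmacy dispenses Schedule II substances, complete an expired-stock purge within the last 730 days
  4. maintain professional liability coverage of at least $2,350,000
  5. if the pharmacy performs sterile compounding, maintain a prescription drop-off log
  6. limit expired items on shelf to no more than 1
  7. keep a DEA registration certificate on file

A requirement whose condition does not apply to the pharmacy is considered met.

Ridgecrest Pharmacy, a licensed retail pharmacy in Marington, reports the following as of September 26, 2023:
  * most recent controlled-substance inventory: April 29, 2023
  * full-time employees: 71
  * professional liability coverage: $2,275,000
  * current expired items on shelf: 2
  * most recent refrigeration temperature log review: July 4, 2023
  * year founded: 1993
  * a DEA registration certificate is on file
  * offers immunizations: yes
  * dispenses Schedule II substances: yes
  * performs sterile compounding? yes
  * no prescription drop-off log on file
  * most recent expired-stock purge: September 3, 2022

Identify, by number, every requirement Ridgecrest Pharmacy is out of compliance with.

1. condition 'offers immunizations' holds; refrigeration temperature log review 84 days ago vs limit 90 → met
2. controlled-substance inventory 150 days ago vs limit 120 → not met
3. condition 'dispenses Schedule II substances' holds; expired-stock purge 388 days ago vs limit 730 → met
4. professional liability coverage $2,275,000 < $2,350,000 → not met
5. condition 'performs sterile compounding' holds; prescription drop-off log absent → not met
6. expired items on shelf 2 > 1 → not met
7. DEA registration certificate present → met
Not met: 2, 4, 5, 6

2, 4, 5, 6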